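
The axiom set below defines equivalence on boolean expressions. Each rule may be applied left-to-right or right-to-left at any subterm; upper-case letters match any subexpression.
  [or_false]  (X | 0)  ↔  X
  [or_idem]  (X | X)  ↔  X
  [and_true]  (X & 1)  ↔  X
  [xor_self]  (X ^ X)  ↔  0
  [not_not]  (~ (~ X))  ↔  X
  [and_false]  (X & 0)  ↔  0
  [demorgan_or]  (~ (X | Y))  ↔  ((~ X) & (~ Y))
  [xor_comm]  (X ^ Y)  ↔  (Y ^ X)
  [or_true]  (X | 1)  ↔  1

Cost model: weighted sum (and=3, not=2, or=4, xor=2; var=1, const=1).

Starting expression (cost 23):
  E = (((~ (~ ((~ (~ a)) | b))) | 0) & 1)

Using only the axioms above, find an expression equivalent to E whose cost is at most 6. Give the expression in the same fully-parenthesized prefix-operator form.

(a | b)   [cost 6]

1. [not_not →] (~ (~ ((~ (~ a)) | b)))  →  ((~ (~ a)) | b);  E = ((((~ (~ a)) | b) | 0) & 1)
2. [and_true →] ((((~ (~ a)) | b) | 0) & 1)  →  (((~ (~ a)) | b) | 0)
3. [or_false →] (((~ (~ a)) | b) | 0)  →  ((~ (~ a)) | b)
4. [not_not →] (~ (~ a))  →  a;  cost 6 ≤ 6, done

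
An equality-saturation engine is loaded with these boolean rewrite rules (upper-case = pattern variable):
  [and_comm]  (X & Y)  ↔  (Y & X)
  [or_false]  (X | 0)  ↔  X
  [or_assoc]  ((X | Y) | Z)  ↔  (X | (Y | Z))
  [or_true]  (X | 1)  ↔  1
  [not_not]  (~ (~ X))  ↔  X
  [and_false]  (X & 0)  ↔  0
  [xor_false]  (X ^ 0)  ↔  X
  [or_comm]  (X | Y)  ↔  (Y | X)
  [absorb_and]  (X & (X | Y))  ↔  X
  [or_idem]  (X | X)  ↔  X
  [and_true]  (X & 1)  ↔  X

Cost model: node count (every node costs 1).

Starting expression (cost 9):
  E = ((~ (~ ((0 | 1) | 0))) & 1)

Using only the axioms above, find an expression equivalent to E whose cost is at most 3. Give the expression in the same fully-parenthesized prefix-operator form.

(0 | 1)   [cost 3]

step 1: or_false (→) rewrites ((0 | 1) | 0) into (0 | 1), now ((~ (~ (0 | 1))) & 1)
step 2: and_true (→) rewrites ((~ (~ (0 | 1))) & 1) into (~ (~ (0 | 1)))
step 3: not_not (→) rewrites (~ (~ (0 | 1))) into (0 | 1), reaching cost 3 (bound 3)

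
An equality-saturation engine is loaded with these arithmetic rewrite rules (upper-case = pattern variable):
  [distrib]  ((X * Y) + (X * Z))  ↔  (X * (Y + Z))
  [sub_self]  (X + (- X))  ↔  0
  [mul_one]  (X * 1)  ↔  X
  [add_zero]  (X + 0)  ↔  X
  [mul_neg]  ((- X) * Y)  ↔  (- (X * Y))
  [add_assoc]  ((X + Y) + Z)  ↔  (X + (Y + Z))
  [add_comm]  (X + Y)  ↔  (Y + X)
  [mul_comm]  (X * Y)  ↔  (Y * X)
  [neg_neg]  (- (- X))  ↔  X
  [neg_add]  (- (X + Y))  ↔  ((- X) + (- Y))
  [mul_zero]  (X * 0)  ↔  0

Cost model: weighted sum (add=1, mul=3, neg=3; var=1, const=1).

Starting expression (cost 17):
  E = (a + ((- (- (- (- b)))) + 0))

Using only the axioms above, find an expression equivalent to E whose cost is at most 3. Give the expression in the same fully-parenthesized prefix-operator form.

(a + b)   [cost 3]

1. [add_zero →] ((- (- (- (- b)))) + 0)  →  (- (- (- (- b))));  E = (a + (- (- (- (- b)))))
2. [neg_neg →] (- (- b))  →  b;  E = (a + (- (- b)))
3. [neg_neg →] (- (- b))  →  b;  cost 3 ≤ 3, done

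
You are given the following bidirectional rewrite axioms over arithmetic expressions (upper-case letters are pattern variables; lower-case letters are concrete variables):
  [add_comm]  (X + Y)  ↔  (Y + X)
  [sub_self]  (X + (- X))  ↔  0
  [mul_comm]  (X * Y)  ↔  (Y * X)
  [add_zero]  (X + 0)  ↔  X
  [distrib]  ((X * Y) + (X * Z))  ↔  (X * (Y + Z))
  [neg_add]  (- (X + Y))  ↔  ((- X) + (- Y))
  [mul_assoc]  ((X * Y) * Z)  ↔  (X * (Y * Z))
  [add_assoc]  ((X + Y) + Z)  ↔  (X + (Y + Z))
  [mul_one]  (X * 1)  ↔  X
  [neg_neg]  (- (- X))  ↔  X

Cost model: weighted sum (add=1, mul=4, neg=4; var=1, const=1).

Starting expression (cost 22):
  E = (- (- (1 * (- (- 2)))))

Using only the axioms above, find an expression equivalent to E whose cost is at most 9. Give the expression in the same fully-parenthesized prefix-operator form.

(- (- 2))   [cost 9]

1. [neg_neg →] (- (- (1 * (- (- 2)))))  →  (1 * (- (- 2)))
2. [mul_comm →] (1 * (- (- 2)))  →  ((- (- 2)) * 1)
3. [mul_one →] ((- (- 2)) * 1)  →  (- (- 2));  cost 9 ≤ 9, done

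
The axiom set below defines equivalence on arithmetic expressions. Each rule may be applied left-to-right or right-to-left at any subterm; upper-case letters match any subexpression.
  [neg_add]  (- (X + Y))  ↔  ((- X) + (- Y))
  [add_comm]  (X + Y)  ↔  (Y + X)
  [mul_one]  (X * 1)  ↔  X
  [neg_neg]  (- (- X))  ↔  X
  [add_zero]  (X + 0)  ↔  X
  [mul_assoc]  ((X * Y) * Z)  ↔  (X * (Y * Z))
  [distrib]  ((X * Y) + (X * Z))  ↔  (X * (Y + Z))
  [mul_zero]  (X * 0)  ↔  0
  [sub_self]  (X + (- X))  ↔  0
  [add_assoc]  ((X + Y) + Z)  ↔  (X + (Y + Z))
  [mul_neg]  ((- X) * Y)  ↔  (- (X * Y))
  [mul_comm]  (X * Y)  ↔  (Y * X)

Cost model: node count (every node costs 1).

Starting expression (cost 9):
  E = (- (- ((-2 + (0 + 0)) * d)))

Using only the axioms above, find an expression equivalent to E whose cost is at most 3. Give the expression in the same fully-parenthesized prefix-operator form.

(1) (- (- ((-2 + (0 + 0)) * d)))  =[neg_neg →]=  ((-2 + (0 + 0)) * d)
(2) (0 + 0)  =[add_zero →]=  0    ⊢ ((-2 + 0) * d)
(3) (-2 + 0)  =[add_zero →]=  -2    ⊢ cost 3, within 3

(-2 * d)   [cost 3]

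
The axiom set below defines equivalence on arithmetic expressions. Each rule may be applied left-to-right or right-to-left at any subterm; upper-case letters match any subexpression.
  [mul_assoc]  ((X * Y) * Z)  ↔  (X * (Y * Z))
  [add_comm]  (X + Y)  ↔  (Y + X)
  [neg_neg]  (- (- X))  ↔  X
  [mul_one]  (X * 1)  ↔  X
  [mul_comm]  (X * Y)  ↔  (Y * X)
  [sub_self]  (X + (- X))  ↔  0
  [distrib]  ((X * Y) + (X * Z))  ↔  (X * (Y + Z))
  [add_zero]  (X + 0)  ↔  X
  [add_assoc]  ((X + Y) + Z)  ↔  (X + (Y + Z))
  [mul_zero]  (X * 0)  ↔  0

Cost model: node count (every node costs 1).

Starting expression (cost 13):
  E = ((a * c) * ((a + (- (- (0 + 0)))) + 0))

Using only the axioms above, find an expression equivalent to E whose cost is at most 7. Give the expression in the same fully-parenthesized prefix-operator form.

((a * c) * (a + 0))   [cost 7]

step 1: add_zero (→) rewrites (0 + 0) into 0, now ((a * c) * ((a + (- (- 0))) + 0))
step 2: add_zero (→) rewrites ((a + (- (- 0))) + 0) into (a + (- (- 0))), now ((a * c) * (a + (- (- 0))))
step 3: neg_neg (→) rewrites (- (- 0)) into 0, reaching cost 7 (bound 7)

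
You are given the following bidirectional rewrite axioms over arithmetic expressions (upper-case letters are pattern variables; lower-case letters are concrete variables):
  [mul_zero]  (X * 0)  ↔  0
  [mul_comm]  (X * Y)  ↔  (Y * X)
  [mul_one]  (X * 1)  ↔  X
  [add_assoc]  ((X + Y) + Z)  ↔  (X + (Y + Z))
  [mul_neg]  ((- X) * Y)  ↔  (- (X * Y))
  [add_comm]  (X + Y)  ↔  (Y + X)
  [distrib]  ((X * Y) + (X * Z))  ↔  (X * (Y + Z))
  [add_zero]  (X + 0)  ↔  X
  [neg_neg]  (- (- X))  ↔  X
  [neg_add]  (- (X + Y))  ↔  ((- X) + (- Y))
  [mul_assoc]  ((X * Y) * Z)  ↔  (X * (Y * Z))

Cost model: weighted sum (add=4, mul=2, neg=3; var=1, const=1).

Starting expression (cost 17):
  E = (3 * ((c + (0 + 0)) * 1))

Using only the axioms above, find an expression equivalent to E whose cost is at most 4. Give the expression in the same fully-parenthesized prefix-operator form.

(3 * c)   [cost 4]

1. [mul_one →] ((c + (0 + 0)) * 1)  →  (c + (0 + 0));  E = (3 * (c + (0 + 0)))
2. [add_zero →] (0 + 0)  →  0;  E = (3 * (c + 0))
3. [add_zero →] (c + 0)  →  c;  cost 4 ≤ 4, done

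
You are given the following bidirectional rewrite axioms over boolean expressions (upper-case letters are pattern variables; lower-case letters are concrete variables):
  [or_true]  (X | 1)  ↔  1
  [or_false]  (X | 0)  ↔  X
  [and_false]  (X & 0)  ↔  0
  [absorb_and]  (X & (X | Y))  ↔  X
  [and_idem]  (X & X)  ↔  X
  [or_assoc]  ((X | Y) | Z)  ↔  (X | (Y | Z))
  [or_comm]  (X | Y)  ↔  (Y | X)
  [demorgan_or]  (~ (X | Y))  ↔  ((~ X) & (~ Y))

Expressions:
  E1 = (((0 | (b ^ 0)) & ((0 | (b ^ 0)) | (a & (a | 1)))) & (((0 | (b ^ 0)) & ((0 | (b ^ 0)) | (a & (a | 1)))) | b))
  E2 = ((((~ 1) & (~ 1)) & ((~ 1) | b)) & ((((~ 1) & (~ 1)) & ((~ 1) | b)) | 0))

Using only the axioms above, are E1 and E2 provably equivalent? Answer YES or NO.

NO

All listed rules preserve value, hence provable equivalence implies equal values everywhere; look for a separating assignment.
a=0, b=1 gives E1 ↦ 1, E2 ↦ 0; values differ ⇒ not provably equivalent.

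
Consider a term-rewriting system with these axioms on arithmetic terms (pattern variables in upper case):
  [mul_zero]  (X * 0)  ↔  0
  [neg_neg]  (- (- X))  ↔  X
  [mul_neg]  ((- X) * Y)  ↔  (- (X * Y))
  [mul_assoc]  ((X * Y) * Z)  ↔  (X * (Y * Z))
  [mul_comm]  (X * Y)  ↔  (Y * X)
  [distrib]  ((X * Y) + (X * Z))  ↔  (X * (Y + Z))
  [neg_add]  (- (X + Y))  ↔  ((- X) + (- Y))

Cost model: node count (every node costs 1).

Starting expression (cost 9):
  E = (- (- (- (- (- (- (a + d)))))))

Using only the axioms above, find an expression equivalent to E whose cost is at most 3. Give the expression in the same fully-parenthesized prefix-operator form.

(a + d)   [cost 3]

1. [neg_neg →] (- (- (- (- (a + d)))))  →  (- (- (a + d)));  E = (- (- (- (- (a + d)))))
2. [neg_neg →] (- (- (a + d)))  →  (a + d);  E = (- (- (a + d)))
3. [neg_neg →] (- (- (a + d)))  →  (a + d);  cost 3 ≤ 3, done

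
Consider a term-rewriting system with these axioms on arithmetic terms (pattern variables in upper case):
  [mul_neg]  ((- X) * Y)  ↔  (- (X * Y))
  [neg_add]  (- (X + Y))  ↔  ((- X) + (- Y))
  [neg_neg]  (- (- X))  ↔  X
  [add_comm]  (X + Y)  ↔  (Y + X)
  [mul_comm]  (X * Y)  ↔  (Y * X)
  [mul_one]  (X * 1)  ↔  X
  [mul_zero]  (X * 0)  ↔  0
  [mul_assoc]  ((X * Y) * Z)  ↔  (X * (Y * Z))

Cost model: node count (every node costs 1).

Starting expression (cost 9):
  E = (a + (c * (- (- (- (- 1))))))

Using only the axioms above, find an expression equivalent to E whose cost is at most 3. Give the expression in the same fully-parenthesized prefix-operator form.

(a + c)   [cost 3]

step 1: neg_neg (→) rewrites (- (- (- (- 1)))) into (- (- 1)), now (a + (c * (- (- 1))))
step 2: neg_neg (→) rewrites (- (- 1)) into 1, now (a + (c * 1))
step 3: mul_one (→) rewrites (c * 1) into c, reaching cost 3 (bound 3)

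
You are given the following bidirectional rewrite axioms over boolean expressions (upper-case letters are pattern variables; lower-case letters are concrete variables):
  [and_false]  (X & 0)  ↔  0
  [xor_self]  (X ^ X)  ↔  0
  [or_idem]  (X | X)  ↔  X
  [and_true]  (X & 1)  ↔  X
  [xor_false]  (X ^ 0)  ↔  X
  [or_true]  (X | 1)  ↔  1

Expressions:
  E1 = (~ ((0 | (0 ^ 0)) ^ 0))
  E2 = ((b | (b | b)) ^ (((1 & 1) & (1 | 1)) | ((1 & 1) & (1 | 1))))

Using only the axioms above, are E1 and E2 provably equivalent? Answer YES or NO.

NO

Every axiom is a valid identity, so a rewrite proof would force E1 and E2 to agree under every assignment.
At b=1: E1 = 1 but E2 = 0; they differ, so no derivation exists.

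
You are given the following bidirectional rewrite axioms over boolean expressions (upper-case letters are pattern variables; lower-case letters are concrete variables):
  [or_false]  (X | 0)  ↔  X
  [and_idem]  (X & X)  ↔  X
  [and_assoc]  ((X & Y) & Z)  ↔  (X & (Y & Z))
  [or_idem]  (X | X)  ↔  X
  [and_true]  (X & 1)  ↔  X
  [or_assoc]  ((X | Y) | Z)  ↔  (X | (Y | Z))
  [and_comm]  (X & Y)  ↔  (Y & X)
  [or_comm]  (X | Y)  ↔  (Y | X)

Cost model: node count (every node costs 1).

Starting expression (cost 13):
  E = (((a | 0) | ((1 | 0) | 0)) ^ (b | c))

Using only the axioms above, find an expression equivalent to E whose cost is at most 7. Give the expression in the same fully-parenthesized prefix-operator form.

((a | 1) ^ (b | c))   [cost 7]

(1) (1 | 0)  =[or_false →]=  1    ⊢ (((a | 0) | (1 | 0)) ^ (b | c))
(2) (a | 0)  =[or_false →]=  a    ⊢ ((a | (1 | 0)) ^ (b | c))
(3) (1 | 0)  =[or_false →]=  1    ⊢ cost 7, within 7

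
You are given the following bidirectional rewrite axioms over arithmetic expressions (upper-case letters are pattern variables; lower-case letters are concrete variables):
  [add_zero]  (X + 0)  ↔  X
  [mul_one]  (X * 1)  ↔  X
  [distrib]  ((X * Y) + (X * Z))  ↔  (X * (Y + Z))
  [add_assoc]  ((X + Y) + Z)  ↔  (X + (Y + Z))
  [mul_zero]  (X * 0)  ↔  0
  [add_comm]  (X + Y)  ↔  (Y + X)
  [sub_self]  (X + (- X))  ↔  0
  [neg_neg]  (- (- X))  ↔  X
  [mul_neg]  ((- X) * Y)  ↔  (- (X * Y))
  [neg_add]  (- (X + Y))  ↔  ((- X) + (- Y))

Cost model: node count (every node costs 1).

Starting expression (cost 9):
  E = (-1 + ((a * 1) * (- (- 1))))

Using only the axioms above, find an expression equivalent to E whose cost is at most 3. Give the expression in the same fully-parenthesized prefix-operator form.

(-1 + a)   [cost 3]

(1) (a * 1)  =[mul_one →]=  a    ⊢ (-1 + (a * (- (- 1))))
(2) (- (- 1))  =[neg_neg →]=  1    ⊢ (-1 + (a * 1))
(3) (a * 1)  =[mul_one →]=  a    ⊢ cost 3, within 3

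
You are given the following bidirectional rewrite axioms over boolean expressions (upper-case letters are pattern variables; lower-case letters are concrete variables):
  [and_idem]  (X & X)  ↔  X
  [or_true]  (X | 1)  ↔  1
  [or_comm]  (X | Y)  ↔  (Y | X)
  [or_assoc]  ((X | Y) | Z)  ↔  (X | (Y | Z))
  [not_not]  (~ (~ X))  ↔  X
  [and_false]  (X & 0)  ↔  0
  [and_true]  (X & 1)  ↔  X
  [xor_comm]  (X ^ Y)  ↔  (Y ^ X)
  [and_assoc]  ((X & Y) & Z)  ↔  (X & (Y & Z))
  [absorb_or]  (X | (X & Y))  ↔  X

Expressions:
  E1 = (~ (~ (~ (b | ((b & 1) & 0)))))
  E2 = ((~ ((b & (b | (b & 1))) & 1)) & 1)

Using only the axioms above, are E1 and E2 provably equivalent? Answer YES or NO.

YES

step 1: and_true (→) rewrites (b & 1) into b, now (~ (~ (~ (b | (b & 0)))))
step 2: not_not (→) rewrites (~ (~ (b | (b & 0)))) into (b | (b & 0)), now (~ (b | (b & 0)))
step 3: absorb_or (→) rewrites (b | (b & 0)) into b, now (~ b)
step 4: and_true (←) rewrites (~ b) into ((~ b) & 1)
step 5: and_idem (←) rewrites b into (b & b), now ((~ (b & b)) & 1)
step 6: and_true (←) rewrites (b & b) into ((b & b) & 1), now ((~ ((b & b) & 1)) & 1)
step 7: absorb_or (←) rewrites b into (b | (b & 1)), which is E2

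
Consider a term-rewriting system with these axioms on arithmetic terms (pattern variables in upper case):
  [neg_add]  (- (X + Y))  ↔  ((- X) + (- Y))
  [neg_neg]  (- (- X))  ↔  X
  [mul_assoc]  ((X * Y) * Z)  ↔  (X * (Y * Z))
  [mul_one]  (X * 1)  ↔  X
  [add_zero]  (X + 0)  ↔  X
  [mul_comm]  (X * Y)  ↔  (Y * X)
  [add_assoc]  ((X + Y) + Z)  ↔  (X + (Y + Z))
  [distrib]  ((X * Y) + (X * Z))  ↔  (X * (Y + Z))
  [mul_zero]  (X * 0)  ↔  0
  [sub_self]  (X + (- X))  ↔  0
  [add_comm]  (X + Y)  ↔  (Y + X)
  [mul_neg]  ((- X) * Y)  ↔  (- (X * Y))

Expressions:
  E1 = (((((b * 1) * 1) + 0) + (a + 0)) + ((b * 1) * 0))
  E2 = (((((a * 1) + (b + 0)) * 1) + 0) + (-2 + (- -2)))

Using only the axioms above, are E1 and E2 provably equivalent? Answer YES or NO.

step 1: mul_one (→) rewrites (b * 1) into b, now ((((b * 1) + 0) + (a + 0)) + ((b * 1) * 0))
step 2: add_zero (→) rewrites (a + 0) into a, now ((((b * 1) + 0) + a) + ((b * 1) * 0))
step 3: add_zero (→) rewrites ((b * 1) + 0) into (b * 1), now (((b * 1) + a) + ((b * 1) * 0))
step 4: mul_one (→) rewrites (b * 1) into b, now (((b * 1) + a) + (b * 0))
step 5: mul_one (→) rewrites (b * 1) into b, now ((b + a) + (b * 0))
step 6: mul_zero (→) rewrites (b * 0) into 0, now ((b + a) + 0)
step 7: add_zero (→) rewrites ((b + a) + 0) into (b + a)
step 8: add_comm (→) rewrites (b + a) into (a + b)
step 9: add_zero (←) rewrites (a + b) into ((a + b) + 0)
step 10: add_zero (←) rewrites b into (b + 0), now ((a + (b + 0)) + 0)
step 11: sub_self (←) rewrites 0 into (-2 + (- -2)), now ((a + (b + 0)) + (-2 + (- -2)))
step 12: mul_one (←) rewrites a into (a * 1), now (((a * 1) + (b + 0)) + (-2 + (- -2)))
step 13: add_zero (←) rewrites ((a * 1) + (b + 0)) into (((a * 1) + (b + 0)) + 0), now ((((a * 1) + (b + 0)) + 0) + (-2 + (- -2)))
step 14: mul_one (←) rewrites ((a * 1) + (b + 0)) into (((a * 1) + (b + 0)) * 1), which is E2

YES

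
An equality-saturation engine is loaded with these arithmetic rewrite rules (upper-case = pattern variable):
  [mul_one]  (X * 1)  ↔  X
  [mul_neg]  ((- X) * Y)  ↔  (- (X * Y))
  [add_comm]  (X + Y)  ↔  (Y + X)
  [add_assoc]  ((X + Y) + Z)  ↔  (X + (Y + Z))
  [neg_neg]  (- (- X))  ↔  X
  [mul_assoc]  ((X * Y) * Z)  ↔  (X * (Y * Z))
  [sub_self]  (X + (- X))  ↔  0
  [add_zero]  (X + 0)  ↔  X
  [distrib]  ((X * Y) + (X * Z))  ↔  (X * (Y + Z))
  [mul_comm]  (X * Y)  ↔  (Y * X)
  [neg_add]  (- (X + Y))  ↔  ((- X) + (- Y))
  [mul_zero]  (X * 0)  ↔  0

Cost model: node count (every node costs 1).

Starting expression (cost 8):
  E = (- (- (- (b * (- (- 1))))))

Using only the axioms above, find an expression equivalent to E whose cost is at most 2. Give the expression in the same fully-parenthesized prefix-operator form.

(1) (- (- (b * (- (- 1)))))  =[neg_neg →]=  (b * (- (- 1)))    ⊢ (- (b * (- (- 1))))
(2) (- (- 1))  =[neg_neg →]=  1    ⊢ (- (b * 1))
(3) (b * 1)  =[mul_one →]=  b    ⊢ cost 2, within 2

(- b)   [cost 2]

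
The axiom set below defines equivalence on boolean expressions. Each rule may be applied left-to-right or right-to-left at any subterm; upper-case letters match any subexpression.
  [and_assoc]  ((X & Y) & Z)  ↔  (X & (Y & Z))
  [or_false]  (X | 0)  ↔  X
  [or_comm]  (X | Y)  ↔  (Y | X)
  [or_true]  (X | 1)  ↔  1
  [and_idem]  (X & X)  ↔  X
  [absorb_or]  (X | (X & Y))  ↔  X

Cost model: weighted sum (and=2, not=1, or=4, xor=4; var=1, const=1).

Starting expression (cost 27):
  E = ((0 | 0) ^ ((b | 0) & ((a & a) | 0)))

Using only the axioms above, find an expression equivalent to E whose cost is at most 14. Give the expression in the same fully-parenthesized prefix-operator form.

1. [or_false →] (b | 0)  →  b;  E = ((0 | 0) ^ (b & ((a & a) | 0)))
2. [or_false →] ((a & a) | 0)  →  (a & a);  E = ((0 | 0) ^ (b & (a & a)))
3. [and_idem →] (a & a)  →  a;  cost 14 ≤ 14, done

((0 | 0) ^ (b & a))   [cost 14]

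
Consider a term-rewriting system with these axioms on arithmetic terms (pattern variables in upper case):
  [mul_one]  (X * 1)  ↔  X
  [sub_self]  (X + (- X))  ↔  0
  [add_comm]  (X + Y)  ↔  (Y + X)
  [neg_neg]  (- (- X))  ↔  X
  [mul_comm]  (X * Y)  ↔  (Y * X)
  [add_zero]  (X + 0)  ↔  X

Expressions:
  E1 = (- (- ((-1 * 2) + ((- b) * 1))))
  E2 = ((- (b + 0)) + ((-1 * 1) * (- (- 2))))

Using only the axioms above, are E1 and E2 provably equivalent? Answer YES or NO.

1. [mul_one →] ((- b) * 1)  →  (- b);  E1 = (- (- ((-1 * 2) + (- b))))
2. [add_comm →] ((-1 * 2) + (- b))  →  ((- b) + (-1 * 2));  E1 = (- (- ((- b) + (-1 * 2))))
3. [neg_neg →] (- (- ((- b) + (-1 * 2))))  →  ((- b) + (-1 * 2))
4. [mul_one ←] -1  →  (-1 * 1);  E1 = ((- b) + ((-1 * 1) * 2))
5. [add_zero ←] b  →  (b + 0);  E1 = ((- (b + 0)) + ((-1 * 1) * 2))
6. [neg_neg ←] 2  →  (- (- 2));  this is E2

YES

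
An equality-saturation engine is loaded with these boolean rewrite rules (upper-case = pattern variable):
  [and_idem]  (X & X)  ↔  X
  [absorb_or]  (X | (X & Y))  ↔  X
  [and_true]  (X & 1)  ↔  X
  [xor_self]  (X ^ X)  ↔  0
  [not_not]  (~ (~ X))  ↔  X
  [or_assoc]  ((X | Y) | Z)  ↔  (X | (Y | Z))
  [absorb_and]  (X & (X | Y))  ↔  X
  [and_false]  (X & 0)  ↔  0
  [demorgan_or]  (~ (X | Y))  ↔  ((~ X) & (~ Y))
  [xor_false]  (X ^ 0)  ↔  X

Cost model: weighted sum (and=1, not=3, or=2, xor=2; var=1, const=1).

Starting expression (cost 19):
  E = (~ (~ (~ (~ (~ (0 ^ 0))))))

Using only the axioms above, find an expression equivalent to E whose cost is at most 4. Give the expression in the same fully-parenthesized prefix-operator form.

step 1: xor_false (→) rewrites (0 ^ 0) into 0, now (~ (~ (~ (~ (~ 0)))))
step 2: not_not (→) rewrites (~ (~ 0)) into 0, now (~ (~ (~ 0)))
step 3: not_not (→) rewrites (~ (~ (~ 0))) into (~ 0), reaching cost 4 (bound 4)

(~ 0)   [cost 4]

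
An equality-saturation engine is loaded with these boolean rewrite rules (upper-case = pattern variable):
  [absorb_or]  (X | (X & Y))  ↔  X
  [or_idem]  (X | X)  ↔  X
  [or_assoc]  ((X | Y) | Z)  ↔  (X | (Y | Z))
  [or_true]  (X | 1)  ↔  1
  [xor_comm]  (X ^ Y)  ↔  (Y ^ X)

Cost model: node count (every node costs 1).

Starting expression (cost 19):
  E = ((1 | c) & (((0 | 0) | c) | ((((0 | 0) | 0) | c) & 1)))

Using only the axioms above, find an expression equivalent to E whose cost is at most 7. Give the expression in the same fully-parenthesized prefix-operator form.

((1 | c) & (0 | c))   [cost 7]

1. [or_idem →] (0 | 0)  →  0;  E = ((1 | c) & (((0 | 0) | c) | (((0 | 0) | c) & 1)))
2. [absorb_or →] (((0 | 0) | c) | (((0 | 0) | c) & 1))  →  ((0 | 0) | c);  E = ((1 | c) & ((0 | 0) | c))
3. [or_idem →] (0 | 0)  →  0;  cost 7 ≤ 7, done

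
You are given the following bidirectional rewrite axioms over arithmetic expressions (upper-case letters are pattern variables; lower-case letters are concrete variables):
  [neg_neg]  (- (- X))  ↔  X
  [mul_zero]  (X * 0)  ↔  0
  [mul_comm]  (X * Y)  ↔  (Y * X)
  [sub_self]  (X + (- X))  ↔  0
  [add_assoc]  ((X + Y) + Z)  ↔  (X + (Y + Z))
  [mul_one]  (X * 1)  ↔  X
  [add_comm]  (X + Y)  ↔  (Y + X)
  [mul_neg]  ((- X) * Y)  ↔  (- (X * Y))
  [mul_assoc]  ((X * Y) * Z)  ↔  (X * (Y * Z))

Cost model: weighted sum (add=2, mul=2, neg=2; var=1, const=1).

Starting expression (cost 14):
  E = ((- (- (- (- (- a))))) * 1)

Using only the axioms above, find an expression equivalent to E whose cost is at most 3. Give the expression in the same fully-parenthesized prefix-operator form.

(- a)   [cost 3]

step 1: neg_neg (→) rewrites (- (- (- a))) into (- a), now ((- (- (- a))) * 1)
step 2: mul_one (→) rewrites ((- (- (- a))) * 1) into (- (- (- a)))
step 3: neg_neg (→) rewrites (- (- (- a))) into (- a), reaching cost 3 (bound 3)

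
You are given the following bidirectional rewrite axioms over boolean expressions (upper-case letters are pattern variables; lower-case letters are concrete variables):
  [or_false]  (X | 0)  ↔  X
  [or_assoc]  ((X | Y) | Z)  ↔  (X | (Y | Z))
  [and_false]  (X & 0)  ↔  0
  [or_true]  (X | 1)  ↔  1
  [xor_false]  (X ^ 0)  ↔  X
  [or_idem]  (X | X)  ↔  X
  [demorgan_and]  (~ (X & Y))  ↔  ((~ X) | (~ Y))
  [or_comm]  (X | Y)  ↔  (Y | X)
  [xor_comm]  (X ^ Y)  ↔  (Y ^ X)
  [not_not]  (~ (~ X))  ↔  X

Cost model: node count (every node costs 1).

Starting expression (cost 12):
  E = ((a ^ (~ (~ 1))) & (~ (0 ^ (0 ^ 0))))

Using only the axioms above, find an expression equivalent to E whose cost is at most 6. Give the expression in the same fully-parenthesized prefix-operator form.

1. [xor_false →] (0 ^ 0)  →  0;  E = ((a ^ (~ (~ 1))) & (~ (0 ^ 0)))
2. [not_not →] (~ (~ 1))  →  1;  E = ((a ^ 1) & (~ (0 ^ 0)))
3. [xor_false →] (0 ^ 0)  →  0;  cost 6 ≤ 6, done

((a ^ 1) & (~ 0))   [cost 6]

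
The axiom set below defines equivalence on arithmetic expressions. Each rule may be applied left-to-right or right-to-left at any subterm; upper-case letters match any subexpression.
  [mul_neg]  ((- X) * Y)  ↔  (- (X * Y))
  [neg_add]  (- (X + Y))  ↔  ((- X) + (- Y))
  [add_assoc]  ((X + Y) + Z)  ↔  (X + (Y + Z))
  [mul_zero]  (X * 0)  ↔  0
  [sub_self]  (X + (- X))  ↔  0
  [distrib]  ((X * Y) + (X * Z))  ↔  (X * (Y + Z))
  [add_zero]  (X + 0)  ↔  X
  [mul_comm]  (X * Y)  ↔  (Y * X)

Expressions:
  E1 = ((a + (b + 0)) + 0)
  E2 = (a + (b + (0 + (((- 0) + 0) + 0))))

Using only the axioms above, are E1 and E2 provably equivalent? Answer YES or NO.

YES

step 1: add_assoc (→) rewrites ((a + (b + 0)) + 0) into (a + ((b + 0) + 0))
step 2: add_zero (→) rewrites ((b + 0) + 0) into (b + 0), now (a + (b + 0))
step 3: sub_self (←) rewrites 0 into (0 + (- 0)), now (a + (b + (0 + (- 0))))
step 4: add_zero (←) rewrites (- 0) into ((- 0) + 0), now (a + (b + (0 + ((- 0) + 0))))
step 5: add_zero (←) rewrites ((- 0) + 0) into (((- 0) + 0) + 0), which is E2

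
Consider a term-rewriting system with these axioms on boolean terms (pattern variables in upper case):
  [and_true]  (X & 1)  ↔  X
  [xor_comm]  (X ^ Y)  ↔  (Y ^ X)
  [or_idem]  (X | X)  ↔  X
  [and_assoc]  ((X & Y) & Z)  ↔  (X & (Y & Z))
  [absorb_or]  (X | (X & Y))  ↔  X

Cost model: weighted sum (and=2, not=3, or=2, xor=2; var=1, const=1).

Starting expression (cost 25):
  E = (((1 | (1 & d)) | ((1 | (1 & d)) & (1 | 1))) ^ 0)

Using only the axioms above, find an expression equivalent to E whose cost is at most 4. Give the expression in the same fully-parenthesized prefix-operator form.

(1 ^ 0)   [cost 4]

step 1: or_idem (→) rewrites (1 | 1) into 1, now (((1 | (1 & d)) | ((1 | (1 & d)) & 1)) ^ 0)
step 2: absorb_or (→) rewrites ((1 | (1 & d)) | ((1 | (1 & d)) & 1)) into (1 | (1 & d)), now ((1 | (1 & d)) ^ 0)
step 3: absorb_or (→) rewrites (1 | (1 & d)) into 1, reaching cost 4 (bound 4)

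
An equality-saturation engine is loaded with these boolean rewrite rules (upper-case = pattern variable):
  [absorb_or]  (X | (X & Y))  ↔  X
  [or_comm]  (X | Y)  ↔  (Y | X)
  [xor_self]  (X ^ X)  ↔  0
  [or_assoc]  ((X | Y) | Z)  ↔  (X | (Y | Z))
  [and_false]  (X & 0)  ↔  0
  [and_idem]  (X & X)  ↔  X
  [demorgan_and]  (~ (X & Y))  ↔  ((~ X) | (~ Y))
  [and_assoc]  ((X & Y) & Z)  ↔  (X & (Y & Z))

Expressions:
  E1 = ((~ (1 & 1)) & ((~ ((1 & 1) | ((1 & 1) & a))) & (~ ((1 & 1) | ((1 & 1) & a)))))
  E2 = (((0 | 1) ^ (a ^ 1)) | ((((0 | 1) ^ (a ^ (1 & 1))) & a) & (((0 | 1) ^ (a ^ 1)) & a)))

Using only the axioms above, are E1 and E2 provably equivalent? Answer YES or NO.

NO

Every axiom is a valid identity, so a rewrite proof would force E1 and E2 to agree under every assignment.
At a=1: E1 = 0 but E2 = 1; they differ, so no derivation exists.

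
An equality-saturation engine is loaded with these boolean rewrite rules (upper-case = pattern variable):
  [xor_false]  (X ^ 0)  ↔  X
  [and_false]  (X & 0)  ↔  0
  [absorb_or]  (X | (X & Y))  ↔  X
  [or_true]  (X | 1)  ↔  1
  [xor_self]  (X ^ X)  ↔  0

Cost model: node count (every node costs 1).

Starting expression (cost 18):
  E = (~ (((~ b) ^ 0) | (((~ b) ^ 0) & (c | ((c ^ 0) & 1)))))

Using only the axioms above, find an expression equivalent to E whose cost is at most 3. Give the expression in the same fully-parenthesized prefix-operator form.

(~ (~ b))   [cost 3]

1. [xor_false →] (c ^ 0)  →  c;  E = (~ (((~ b) ^ 0) | (((~ b) ^ 0) & (c | (c & 1)))))
2. [absorb_or →] (c | (c & 1))  →  c;  E = (~ (((~ b) ^ 0) | (((~ b) ^ 0) & c)))
3. [xor_false →] ((~ b) ^ 0)  →  (~ b);  E = (~ ((~ b) | (((~ b) ^ 0) & c)))
4. [xor_false →] ((~ b) ^ 0)  →  (~ b);  E = (~ ((~ b) | ((~ b) & c)))
5. [absorb_or →] ((~ b) | ((~ b) & c))  →  (~ b);  cost 3 ≤ 3, done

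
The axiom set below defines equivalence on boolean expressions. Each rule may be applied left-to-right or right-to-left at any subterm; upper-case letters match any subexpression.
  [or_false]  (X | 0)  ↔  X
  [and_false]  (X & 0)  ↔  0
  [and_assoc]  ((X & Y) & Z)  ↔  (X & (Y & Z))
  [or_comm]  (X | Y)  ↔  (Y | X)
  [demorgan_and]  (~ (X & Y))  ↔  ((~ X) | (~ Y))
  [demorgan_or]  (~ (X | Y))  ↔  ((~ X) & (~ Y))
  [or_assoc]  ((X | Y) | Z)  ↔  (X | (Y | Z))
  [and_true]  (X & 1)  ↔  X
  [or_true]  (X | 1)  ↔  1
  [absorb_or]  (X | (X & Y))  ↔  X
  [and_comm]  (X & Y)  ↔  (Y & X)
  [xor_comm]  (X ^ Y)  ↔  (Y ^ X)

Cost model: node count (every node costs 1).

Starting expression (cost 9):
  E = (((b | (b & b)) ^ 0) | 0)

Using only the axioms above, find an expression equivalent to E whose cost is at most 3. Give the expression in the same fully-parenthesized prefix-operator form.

(b ^ 0)   [cost 3]

(1) (b | (b & b))  =[absorb_or →]=  b    ⊢ ((b ^ 0) | 0)
(2) ((b ^ 0) | 0)  =[or_false →]=  (b ^ 0)    ⊢ cost 3, within 3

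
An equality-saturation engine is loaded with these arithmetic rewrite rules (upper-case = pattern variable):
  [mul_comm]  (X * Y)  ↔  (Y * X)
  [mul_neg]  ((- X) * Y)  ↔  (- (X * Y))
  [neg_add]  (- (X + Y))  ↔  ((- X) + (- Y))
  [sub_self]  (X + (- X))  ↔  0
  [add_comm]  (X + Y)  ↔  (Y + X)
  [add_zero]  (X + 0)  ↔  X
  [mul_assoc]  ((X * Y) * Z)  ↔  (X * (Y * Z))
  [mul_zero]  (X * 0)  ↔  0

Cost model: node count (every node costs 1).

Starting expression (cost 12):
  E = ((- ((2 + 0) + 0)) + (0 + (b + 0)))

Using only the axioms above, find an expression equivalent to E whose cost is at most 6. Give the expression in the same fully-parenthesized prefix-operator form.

((b + 0) + (- 2))   [cost 6]

step 1: add_zero (→) rewrites ((2 + 0) + 0) into (2 + 0), now ((- (2 + 0)) + (0 + (b + 0)))
step 2: add_comm (→) rewrites (0 + (b + 0)) into ((b + 0) + 0), now ((- (2 + 0)) + ((b + 0) + 0))
step 3: add_zero (→) rewrites (2 + 0) into 2, now ((- 2) + ((b + 0) + 0))
step 4: add_comm (→) rewrites ((- 2) + ((b + 0) + 0)) into (((b + 0) + 0) + (- 2))
step 5: add_zero (→) rewrites (b + 0) into b, reaching cost 6 (bound 6)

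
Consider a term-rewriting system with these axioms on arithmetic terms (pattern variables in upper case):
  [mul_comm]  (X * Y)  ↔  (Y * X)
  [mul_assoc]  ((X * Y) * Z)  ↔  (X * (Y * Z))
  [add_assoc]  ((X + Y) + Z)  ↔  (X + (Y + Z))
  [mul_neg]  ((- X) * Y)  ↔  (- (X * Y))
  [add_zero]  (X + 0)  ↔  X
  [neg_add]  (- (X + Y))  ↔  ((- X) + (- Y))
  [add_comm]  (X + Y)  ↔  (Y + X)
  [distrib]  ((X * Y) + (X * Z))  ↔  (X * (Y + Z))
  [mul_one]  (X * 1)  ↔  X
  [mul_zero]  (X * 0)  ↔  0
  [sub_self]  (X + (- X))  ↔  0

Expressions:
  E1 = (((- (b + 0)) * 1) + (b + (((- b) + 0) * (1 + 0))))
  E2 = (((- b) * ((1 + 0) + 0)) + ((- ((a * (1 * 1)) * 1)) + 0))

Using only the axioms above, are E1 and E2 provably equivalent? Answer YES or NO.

NO

All listed rules preserve value, hence provable equivalence implies equal values everywhere; look for a separating assignment.
a=1, b=0 gives E1 ↦ 0, E2 ↦ -1; values differ ⇒ not provably equivalent.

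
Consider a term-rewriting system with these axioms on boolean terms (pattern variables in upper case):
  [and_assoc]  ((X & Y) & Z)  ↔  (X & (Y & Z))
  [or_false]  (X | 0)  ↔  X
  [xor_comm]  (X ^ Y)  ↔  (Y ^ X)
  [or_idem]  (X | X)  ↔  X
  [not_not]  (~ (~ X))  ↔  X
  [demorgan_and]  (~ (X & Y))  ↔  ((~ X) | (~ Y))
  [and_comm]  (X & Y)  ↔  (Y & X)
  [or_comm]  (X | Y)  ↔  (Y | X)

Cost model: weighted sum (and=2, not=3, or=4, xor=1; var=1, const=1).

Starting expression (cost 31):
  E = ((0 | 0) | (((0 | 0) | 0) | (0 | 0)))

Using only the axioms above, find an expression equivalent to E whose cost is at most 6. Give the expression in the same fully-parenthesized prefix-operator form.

(1) ((0 | 0) | 0)  =[or_false →]=  (0 | 0)    ⊢ ((0 | 0) | ((0 | 0) | (0 | 0)))
(2) (0 | 0)  =[or_idem →]=  0    ⊢ (0 | ((0 | 0) | (0 | 0)))
(3) ((0 | 0) | (0 | 0))  =[or_idem →]=  (0 | 0)    ⊢ (0 | (0 | 0))
(4) (0 | 0)  =[or_idem →]=  0    ⊢ cost 6, within 6

(0 | 0)   [cost 6]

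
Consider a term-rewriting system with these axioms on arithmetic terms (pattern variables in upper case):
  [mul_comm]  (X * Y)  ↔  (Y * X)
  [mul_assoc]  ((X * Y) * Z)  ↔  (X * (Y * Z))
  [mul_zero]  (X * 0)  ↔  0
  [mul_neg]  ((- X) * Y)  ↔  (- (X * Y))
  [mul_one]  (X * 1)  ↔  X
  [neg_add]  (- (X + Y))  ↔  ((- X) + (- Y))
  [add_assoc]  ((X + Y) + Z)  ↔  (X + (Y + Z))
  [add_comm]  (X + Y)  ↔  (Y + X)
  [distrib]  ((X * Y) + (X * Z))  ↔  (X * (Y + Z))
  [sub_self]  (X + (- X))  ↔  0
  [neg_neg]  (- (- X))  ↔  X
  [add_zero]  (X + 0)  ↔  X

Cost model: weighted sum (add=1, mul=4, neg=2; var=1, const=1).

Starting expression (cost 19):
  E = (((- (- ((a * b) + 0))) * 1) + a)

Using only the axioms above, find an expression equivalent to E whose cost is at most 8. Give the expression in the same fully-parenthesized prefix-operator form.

1. [neg_neg →] (- (- ((a * b) + 0)))  →  ((a * b) + 0);  E = ((((a * b) + 0) * 1) + a)
2. [add_zero →] ((a * b) + 0)  →  (a * b);  E = (((a * b) * 1) + a)
3. [mul_one →] ((a * b) * 1)  →  (a * b);  cost 8 ≤ 8, done

((a * b) + a)   [cost 8]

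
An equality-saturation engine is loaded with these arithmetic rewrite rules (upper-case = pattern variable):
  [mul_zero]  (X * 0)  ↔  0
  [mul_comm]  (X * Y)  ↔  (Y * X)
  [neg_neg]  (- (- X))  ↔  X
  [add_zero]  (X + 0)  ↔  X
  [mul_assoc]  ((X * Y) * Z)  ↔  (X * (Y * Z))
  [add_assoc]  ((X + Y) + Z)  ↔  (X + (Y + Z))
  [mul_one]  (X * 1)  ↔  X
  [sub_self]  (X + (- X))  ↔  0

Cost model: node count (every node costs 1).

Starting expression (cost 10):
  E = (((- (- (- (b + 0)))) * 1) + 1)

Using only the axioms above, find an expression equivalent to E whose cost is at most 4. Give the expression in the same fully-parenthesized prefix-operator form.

step 1: add_zero (→) rewrites (b + 0) into b, now (((- (- (- b))) * 1) + 1)
step 2: neg_neg (→) rewrites (- (- (- b))) into (- b), now (((- b) * 1) + 1)
step 3: mul_one (→) rewrites ((- b) * 1) into (- b), reaching cost 4 (bound 4)

((- b) + 1)   [cost 4]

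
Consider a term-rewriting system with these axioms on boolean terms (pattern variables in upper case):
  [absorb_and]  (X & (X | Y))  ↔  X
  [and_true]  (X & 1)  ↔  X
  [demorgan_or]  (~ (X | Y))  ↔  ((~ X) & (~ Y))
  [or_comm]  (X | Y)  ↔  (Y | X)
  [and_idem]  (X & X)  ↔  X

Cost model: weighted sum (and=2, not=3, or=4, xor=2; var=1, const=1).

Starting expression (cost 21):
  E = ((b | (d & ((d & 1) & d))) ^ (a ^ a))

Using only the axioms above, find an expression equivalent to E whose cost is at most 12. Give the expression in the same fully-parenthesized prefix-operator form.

((b | d) ^ (a ^ a))   [cost 12]

1. [and_true →] (d & 1)  →  d;  E = ((b | (d & (d & d))) ^ (a ^ a))
2. [and_idem →] (d & d)  →  d;  E = ((b | (d & d)) ^ (a ^ a))
3. [and_idem →] (d & d)  →  d;  cost 12 ≤ 12, done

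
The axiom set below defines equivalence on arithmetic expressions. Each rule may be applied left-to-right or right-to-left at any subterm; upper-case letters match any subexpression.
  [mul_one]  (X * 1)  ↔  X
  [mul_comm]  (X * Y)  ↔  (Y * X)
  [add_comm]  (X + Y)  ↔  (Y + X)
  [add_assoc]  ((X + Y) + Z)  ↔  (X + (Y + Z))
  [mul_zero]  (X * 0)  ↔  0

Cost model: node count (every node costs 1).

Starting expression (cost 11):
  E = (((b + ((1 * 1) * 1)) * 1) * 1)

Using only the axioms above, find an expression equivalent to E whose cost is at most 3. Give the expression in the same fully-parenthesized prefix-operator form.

(b + 1)   [cost 3]

step 1: mul_one (→) rewrites (((b + ((1 * 1) * 1)) * 1) * 1) into ((b + ((1 * 1) * 1)) * 1)
step 2: mul_one (→) rewrites ((b + ((1 * 1) * 1)) * 1) into (b + ((1 * 1) * 1))
step 3: mul_one (→) rewrites ((1 * 1) * 1) into (1 * 1), now (b + (1 * 1))
step 4: mul_one (→) rewrites (1 * 1) into 1, reaching cost 3 (bound 3)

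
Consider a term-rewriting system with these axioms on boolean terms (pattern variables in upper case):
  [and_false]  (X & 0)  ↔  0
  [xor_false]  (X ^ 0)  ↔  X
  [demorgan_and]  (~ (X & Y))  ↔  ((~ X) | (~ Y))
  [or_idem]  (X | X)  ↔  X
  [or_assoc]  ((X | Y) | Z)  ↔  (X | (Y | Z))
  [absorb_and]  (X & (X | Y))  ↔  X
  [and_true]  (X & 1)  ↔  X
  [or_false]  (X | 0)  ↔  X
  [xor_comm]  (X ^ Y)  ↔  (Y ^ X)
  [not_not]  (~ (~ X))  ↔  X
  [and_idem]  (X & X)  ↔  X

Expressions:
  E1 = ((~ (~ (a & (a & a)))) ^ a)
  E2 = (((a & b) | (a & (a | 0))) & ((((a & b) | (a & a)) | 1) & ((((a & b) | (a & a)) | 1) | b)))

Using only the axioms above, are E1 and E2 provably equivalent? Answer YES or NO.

All listed rules preserve value, hence provable equivalence implies equal values everywhere; look for a separating assignment.
a=1, b=0 gives E1 ↦ 0, E2 ↦ 1; values differ ⇒ not provably equivalent.

NO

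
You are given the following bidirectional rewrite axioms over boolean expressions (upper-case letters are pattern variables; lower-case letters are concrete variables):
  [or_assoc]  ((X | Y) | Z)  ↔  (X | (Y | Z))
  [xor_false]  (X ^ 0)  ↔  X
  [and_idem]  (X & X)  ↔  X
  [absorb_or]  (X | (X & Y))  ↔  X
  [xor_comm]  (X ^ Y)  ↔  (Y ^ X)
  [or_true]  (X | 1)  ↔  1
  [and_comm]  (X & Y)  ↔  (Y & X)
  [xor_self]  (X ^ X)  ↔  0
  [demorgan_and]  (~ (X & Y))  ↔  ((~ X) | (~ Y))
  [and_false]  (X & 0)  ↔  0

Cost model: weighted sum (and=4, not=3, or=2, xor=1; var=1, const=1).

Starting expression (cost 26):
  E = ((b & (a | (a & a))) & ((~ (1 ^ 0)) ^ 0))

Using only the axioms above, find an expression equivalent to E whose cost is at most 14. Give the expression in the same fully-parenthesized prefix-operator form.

((b & a) & (~ 1))   [cost 14]

(1) ((~ (1 ^ 0)) ^ 0)  =[xor_false →]=  (~ (1 ^ 0))    ⊢ ((b & (a | (a & a))) & (~ (1 ^ 0)))
(2) (a | (a & a))  =[absorb_or →]=  a    ⊢ ((b & a) & (~ (1 ^ 0)))
(3) (1 ^ 0)  =[xor_false →]=  1    ⊢ cost 14, within 14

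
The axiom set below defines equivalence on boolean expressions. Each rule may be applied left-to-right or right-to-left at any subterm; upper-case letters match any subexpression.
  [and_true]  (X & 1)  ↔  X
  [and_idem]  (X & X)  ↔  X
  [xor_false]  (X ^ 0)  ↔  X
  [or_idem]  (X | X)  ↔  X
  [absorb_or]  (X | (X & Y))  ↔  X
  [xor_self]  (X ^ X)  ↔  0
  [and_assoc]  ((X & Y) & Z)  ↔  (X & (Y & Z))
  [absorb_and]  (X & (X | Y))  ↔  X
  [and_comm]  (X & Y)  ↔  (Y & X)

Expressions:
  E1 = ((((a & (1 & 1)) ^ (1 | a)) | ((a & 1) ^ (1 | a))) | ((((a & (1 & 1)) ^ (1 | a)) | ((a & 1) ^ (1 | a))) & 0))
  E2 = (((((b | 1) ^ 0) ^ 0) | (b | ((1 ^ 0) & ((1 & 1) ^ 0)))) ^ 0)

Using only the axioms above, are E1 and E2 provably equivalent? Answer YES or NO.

Every axiom is a valid identity, so a rewrite proof would force E1 and E2 to agree under every assignment.
At a=1, b=0: E1 = 0 but E2 = 1; they differ, so no derivation exists.

NO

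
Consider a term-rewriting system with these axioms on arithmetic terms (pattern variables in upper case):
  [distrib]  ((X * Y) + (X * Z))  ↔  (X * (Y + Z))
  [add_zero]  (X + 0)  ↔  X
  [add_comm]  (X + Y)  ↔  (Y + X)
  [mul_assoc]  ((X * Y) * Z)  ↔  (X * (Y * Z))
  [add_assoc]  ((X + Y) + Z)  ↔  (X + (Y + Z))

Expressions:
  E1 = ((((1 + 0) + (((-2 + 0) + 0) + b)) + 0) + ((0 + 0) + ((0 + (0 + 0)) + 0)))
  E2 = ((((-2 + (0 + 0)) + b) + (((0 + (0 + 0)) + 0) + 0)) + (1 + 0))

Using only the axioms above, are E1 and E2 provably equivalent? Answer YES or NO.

1. [add_zero →] (((1 + 0) + (((-2 + 0) + 0) + b)) + 0)  →  ((1 + 0) + (((-2 + 0) + 0) + b));  E1 = (((1 + 0) + (((-2 + 0) + 0) + b)) + ((0 + 0) + ((0 + (0 + 0)) + 0)))
2. [add_zero →] (0 + 0)  →  0;  E1 = (((1 + 0) + (((-2 + 0) + 0) + b)) + ((0 + 0) + ((0 + 0) + 0)))
3. [add_zero →] (0 + 0)  →  0;  E1 = (((1 + 0) + (((-2 + 0) + 0) + b)) + ((0 + 0) + (0 + 0)))
4. [add_zero →] (-2 + 0)  →  -2;  E1 = (((1 + 0) + ((-2 + 0) + b)) + ((0 + 0) + (0 + 0)))
5. [add_zero →] (0 + 0)  →  0;  E1 = (((1 + 0) + ((-2 + 0) + b)) + (0 + (0 + 0)))
6. [add_zero →] (0 + 0)  →  0;  E1 = (((1 + 0) + ((-2 + 0) + b)) + (0 + 0))
7. [add_comm →] ((1 + 0) + ((-2 + 0) + b))  →  (((-2 + 0) + b) + (1 + 0));  E1 = ((((-2 + 0) + b) + (1 + 0)) + (0 + 0))
8. [add_zero →] (-2 + 0)  →  -2;  E1 = (((-2 + b) + (1 + 0)) + (0 + 0))
9. [add_zero →] (1 + 0)  →  1;  E1 = (((-2 + b) + 1) + (0 + 0))
10. [add_zero →] (0 + 0)  →  0;  E1 = (((-2 + b) + 1) + 0)
11. [add_zero →] (((-2 + b) + 1) + 0)  →  ((-2 + b) + 1)
12. [add_zero ←] (-2 + b)  →  ((-2 + b) + 0);  E1 = (((-2 + b) + 0) + 1)
13. [add_zero ←] 0  →  (0 + 0);  E1 = (((-2 + b) + (0 + 0)) + 1)
14. [add_zero ←] (0 + 0)  →  ((0 + 0) + 0);  E1 = (((-2 + b) + ((0 + 0) + 0)) + 1)
15. [add_zero ←] (0 + 0)  →  ((0 + 0) + 0);  E1 = (((-2 + b) + (((0 + 0) + 0) + 0)) + 1)
16. [add_zero ←] 1  →  (1 + 0);  E1 = (((-2 + b) + (((0 + 0) + 0) + 0)) + (1 + 0))
17. [add_zero ←] -2  →  (-2 + 0);  E1 = ((((-2 + 0) + b) + (((0 + 0) + 0) + 0)) + (1 + 0))
18. [add_zero ←] 0  →  (0 + 0);  E1 = ((((-2 + (0 + 0)) + b) + (((0 + 0) + 0) + 0)) + (1 + 0))
19. [add_zero ←] 0  →  (0 + 0);  this is E2

YES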